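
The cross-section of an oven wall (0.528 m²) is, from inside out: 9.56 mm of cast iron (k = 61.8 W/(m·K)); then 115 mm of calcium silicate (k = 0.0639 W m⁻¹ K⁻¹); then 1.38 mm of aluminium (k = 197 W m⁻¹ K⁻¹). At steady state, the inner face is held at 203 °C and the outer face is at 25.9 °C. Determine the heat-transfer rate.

Resistance network (inner→outer):
  R_cast iron = L/(kA) = 0.00956/(61.8·0.528) = 2.930×10^-4 K/W
  R_calcium silicate = L/(kA) = 0.115/(0.0639·0.528) = 3.408 K/W
  R_aluminium = L/(kA) = 0.00138/(197·0.528) = 1.327×10^-5 K/W
ΣR = 2.930×10^-4 + 3.408 + 1.327×10^-5 = 3.408 K/W
Q = ΔT/ΣR = (203 °C − 25.9 °C)/3.408 = 52.0 W

Q = 52.0 W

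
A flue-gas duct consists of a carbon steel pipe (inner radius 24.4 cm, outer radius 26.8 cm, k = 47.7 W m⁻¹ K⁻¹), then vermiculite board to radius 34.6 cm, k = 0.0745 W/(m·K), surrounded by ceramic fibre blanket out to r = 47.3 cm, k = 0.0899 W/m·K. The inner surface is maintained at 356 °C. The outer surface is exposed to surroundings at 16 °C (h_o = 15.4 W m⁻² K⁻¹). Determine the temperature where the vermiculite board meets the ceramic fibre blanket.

Resistance network (inner→outer):
  R'_carbon steel = ln(0.268/0.244)/(2πk) = 0.09382/(2π·47.7) = 3.130×10^-4 m·K/W
  R'_vermiculite board = ln(0.346/0.268)/(2πk) = 0.2555/(2π·0.0745) = 0.5457 m·K/W
  R'_ceramic fibre blanket = ln(0.473/0.346)/(2πk) = 0.3127/(2π·0.0899) = 0.5535 m·K/W
  R'_conv,out = 1/(2πr h) = 1/(2π·0.473·15.4) = 0.02185 m·K/W
ΣR = 3.130×10^-4 + 0.5457 + 0.5535 + 0.02185 = 1.121 m·K/W
Q' = ΔT/ΣR = (356 °C − 16 °C)/1.121 = 303.3 W/m
From the inner boundary to the vermiculite board/ceramic fibre blanket interface, ΣR_partial = 0.5460 m·K/W.
T_interface = T_in − Q'·ΣR_partial = 356 °C − (303.3)(0.5460) = 190 °C

T = 190 °C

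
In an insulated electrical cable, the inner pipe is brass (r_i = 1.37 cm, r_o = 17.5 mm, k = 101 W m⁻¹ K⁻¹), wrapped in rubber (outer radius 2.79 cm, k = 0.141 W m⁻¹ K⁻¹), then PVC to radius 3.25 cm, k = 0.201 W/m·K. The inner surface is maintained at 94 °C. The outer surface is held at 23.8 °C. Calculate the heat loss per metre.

Series thermal resistances, inner to outer:
  R'_brass = ln(0.0175/0.0137)/(2πk) = 0.2448/(2π·101) = 3.858×10^-4 m·K/W
  R'_rubber = ln(0.0279/0.0175)/(2πk) = 0.4664/(2π·0.141) = 0.5265 m·K/W
  R'_PVC = ln(0.0325/0.0279)/(2πk) = 0.1526/(2π·0.201) = 0.1208 m·K/W
ΣR = 3.858×10^-4 + 0.5265 + 0.1208 = 0.6477 m·K/W
Q' = ΔT/ΣR = (94 °C − 23.8 °C)/0.6477 = 108 W/m

Q' = 108 W/m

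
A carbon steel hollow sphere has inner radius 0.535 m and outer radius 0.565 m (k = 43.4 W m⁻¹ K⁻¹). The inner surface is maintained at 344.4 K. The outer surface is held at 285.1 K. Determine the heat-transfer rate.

Q = 4πk·ΔT/(1/r₁ − 1/r₂) = 4π × 43.4 × 59.3 / (1/0.535 − 1/0.565) = 3.26×10^5 W

Q = 326 kW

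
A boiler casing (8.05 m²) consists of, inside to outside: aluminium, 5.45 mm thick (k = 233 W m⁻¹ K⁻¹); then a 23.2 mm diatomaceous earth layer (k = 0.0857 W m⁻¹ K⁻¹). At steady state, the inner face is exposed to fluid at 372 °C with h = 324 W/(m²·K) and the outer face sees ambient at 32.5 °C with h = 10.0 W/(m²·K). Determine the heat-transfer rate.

Q = 7.31 kW

Treat each layer as a resistance in series:
  R_conv,in = 1/(hA) = 1/(324·8.05) = 3.834×10^-4 K/W
  R_aluminium = L/(kA) = 0.00545/(233·8.05) = 2.906×10^-6 K/W
  R_diatomaceous earth = L/(kA) = 0.0232/(0.0857·8.05) = 0.03363 K/W
  R_conv,out = 1/(hA) = 1/(10.0·8.05) = 0.01242 K/W
ΣR = 3.834×10^-4 + 2.906×10^-6 + 0.03363 + 0.01242 = 0.04644 K/W
Q = ΔT/ΣR = (372 °C − 32.5 °C)/0.04644 = 7310 W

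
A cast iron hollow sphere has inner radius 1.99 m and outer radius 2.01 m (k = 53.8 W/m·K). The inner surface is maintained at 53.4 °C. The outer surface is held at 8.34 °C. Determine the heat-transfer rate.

Q = 4πk·ΔT/(1/r₁ − 1/r₂) = 4π × 53.8 × 45.06 / (1/1.99 − 1/2.01) = 6.09×10^6 W

Q = 6.09×10^6 W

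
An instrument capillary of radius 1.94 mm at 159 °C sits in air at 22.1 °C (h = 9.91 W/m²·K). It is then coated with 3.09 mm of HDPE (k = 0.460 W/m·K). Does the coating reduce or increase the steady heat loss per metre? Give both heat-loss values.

increases: 16.5 → 38.9 W/m

Critical radius for a cylinder: r_cr = k/h = 0.0464 m = 4.64 cm.
Outer radius after coating: r₂ = 0.00194 + 0.00309 = 0.00503 m.
Since r₁ < r_cr and r₂ ≤ r_cr, the coating moves toward the maximum at r_cr — heat loss rises.
Bare: R = 1/(2πr₁h) = 8.278 m·K/W; Q = 136.9/8.278 = 16.5 W/m.
Coated: R = R_cond + R_conv = 3.522 m·K/W; Q = 136.9/3.522 = 38.9 W/m.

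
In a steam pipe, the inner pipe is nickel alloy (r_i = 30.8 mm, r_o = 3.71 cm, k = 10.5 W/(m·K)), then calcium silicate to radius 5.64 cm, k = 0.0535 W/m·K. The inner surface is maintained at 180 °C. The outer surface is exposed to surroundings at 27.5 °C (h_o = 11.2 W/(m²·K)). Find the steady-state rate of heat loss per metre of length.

Resistance network (inner→outer):
  R'_nickel alloy = ln(0.0371/0.0308)/(2πk) = 0.1861/(2π·10.5) = 0.002821 m·K/W
  R'_calcium silicate = ln(0.0564/0.0371)/(2πk) = 0.4189/(2π·0.0535) = 1.246 m·K/W
  R'_conv,out = 1/(2πr h) = 1/(2π·0.0564·11.2) = 0.2520 m·K/W
ΣR = 0.002821 + 1.246 + 0.2520 = 1.501 m·K/W
Q' = ΔT/ΣR = (180 °C − 27.5 °C)/1.501 = 102 W/m

Q' = 102 W/m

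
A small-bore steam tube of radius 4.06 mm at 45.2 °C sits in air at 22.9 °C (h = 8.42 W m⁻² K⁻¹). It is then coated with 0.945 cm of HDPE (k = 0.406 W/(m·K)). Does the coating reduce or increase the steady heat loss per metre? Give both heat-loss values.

increases: 4.79 → 11.9 W/m

Critical radius for a cylinder: r_cr = k/h = 0.0482 m = 4.82 cm.
Outer radius after coating: r₂ = 0.00406 + 0.00945 = 0.01351 m.
Since r₁ < r_cr and r₂ ≤ r_cr, the coating moves toward the maximum at r_cr — heat loss rises.
Bare: R = 1/(2πr₁h) = 4.656 m·K/W; Q = 22.3/4.656 = 4.79 W/m.
Coated: R = R_cond + R_conv = 1.870 m·K/W; Q = 22.3/1.870 = 11.9 W/m.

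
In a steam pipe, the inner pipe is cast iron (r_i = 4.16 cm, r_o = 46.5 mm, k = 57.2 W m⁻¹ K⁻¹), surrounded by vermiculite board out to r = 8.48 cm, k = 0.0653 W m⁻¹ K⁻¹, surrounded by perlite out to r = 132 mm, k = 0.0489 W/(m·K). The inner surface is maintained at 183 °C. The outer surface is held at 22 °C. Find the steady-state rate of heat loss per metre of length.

Q' = 55.4 W/m

Treat each layer as a resistance in series:
  R'_cast iron = ln(0.0465/0.0416)/(2πk) = 0.1114/(2π·57.2) = 3.098×10^-4 m·K/W
  R'_vermiculite board = ln(0.0848/0.0465)/(2πk) = 0.6008/(2π·0.0653) = 1.464 m·K/W
  R'_perlite = ln(0.132/0.0848)/(2πk) = 0.4425/(2π·0.0489) = 1.440 m·K/W
ΣR = 3.098×10^-4 + 1.464 + 1.440 = 2.904 m·K/W
Q' = ΔT/ΣR = (183 °C − 22 °C)/2.904 = 55.4 W/m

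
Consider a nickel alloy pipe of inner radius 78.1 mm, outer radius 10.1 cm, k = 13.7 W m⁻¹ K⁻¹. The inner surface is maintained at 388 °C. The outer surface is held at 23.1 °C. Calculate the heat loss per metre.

Q' = 122 kW/m

Q' = 2πk·ΔT/ln(r₂/r₁) = 2π × 13.7 × 364.9 / ln(0.101/0.0781) = 1.22×10^5 W/m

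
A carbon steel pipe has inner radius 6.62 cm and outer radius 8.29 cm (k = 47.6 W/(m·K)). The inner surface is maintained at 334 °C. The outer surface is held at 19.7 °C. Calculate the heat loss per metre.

Q' = 418 kW/m

Q' = 2πk·ΔT/ln(r₂/r₁) = 2π × 47.6 × 314.3 / ln(0.0829/0.0662) = 4.18×10^5 W/m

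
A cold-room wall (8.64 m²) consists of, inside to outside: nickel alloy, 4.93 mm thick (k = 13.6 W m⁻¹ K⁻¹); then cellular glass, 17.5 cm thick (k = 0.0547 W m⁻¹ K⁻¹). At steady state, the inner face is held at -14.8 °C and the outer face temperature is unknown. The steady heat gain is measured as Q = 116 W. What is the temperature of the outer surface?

Series resistances:
  R_nickel alloy = L/(kA) = 0.00493/(13.6·8.64) = 4.196×10^-5 K/W
  R_cellular glass = L/(kA) = 0.175/(0.0547·8.64) = 0.3703 K/W
ΣR = 0.3703 K/W
ΔT = Q·ΣR = 116 × 0.3703 = 42.95 K
Heat flows inward, so T_out = T_in + ΔT = -14.8 + 42.95 = 28.2 °C

T_out = 28.2 °C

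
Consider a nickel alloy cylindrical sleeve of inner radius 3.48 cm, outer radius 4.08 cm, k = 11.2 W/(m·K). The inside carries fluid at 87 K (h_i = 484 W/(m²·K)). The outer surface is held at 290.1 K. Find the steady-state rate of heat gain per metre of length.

Q' = 17.3 kW/m

Series thermal resistances, inner to outer:
  R'_conv,in = 1/(2πr h) = 1/(2π·0.0348·484) = 0.009449 m·K/W
  R'_nickel alloy = ln(0.0408/0.0348)/(2πk) = 0.1591/(2π·11.2) = 0.002260 m·K/W
ΣR = 0.009449 + 0.002260 = 0.01171 m·K/W
Q' = ΔT/ΣR = (87 K − 290.1 K)/0.01171 = -17300 W/m
(Negative Q' ⇒ heat flows inward; heat gain = 17300 W/m.)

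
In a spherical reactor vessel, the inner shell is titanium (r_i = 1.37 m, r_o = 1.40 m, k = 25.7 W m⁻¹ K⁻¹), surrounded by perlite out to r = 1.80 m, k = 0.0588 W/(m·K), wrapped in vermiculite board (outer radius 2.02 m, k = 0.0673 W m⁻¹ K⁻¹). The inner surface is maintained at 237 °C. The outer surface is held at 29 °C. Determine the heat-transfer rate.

Treat each layer as a resistance in series:
  R_titanium = (1/1.37 − 1/1.40)/(4πk) = 0.01564/(4π·25.7) = 4.843×10^-5 K/W
  R_perlite = (1/1.40 − 1/1.80)/(4πk) = 0.1587/(4π·0.0588) = 0.2148 K/W
  R_vermiculite board = (1/1.80 − 1/2.02)/(4πk) = 0.06051/(4π·0.0673) = 0.07154 K/W
ΣR = 4.843×10^-5 + 0.2148 + 0.07154 = 0.2864 K/W
Q = ΔT/ΣR = (237 °C − 29 °C)/0.2864 = 726 W

Q = 726 W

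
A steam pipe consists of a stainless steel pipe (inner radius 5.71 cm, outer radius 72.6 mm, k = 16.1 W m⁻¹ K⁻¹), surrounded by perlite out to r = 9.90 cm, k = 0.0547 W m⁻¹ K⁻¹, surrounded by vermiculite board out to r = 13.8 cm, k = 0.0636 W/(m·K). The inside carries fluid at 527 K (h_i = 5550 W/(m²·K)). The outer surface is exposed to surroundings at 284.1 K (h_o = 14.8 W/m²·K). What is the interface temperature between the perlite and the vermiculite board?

Resistance network (inner→outer):
  R'_conv,in = 1/(2πr h) = 1/(2π·0.0571·5550) = 5.022×10^-4 m·K/W
  R'_stainless steel = ln(0.0726/0.0571)/(2πk) = 0.2402/(2π·16.1) = 0.002374 m·K/W
  R'_perlite = ln(0.0990/0.0726)/(2πk) = 0.3102/(2π·0.0547) = 0.9024 m·K/W
  R'_vermiculite board = ln(0.138/0.0990)/(2πk) = 0.3321/(2π·0.0636) = 0.8311 m·K/W
  R'_conv,out = 1/(2πr h) = 1/(2π·0.138·14.8) = 0.07793 m·K/W
ΣR = 5.022×10^-4 + 0.002374 + 0.9024 + 0.8311 + 0.07793 = 1.814 m·K/W
Q' = ΔT/ΣR = (527 K − 284.1 K)/1.814 = 133.9 W/m
From the inner boundary to the perlite/vermiculite board interface, ΣR_partial = 0.9053 m·K/W.
T_interface = T_in − Q'·ΣR_partial = 527 K − (133.9)(0.9053) = 406 K

T = 406 K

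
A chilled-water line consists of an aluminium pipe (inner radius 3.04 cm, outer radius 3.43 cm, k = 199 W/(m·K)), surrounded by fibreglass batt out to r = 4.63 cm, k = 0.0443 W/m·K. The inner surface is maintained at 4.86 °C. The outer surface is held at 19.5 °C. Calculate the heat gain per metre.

Series thermal resistances, inner to outer:
  R'_aluminium = ln(0.0343/0.0304)/(2πk) = 0.1207/(2π·199) = 9.653×10^-5 m·K/W
  R'_fibreglass batt = ln(0.0463/0.0343)/(2πk) = 0.3000/(2π·0.0443) = 1.078 m·K/W
ΣR = 9.653×10^-5 + 1.078 = 1.078 m·K/W
Q' = ΔT/ΣR = (4.86 °C − 19.5 °C)/1.078 = -13.6 W/m
(Negative Q' ⇒ heat flows inward; heat gain = 13.6 W/m.)

Q' = 13.6 W/m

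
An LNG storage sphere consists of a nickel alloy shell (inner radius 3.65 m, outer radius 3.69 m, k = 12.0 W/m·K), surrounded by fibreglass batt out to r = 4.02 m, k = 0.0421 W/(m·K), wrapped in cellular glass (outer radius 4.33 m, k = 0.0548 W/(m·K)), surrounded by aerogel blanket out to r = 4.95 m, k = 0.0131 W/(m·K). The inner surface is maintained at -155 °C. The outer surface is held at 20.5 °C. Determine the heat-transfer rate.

Q = 720 W

Treat each layer as a resistance in series:
  R_nickel alloy = (1/3.65 − 1/3.69)/(4πk) = 0.002970/(4π·12.0) = 1.969×10^-5 K/W
  R_fibreglass batt = (1/3.69 − 1/4.02)/(4πk) = 0.02225/(4π·0.0421) = 0.04205 K/W
  R_cellular glass = (1/4.02 − 1/4.33)/(4πk) = 0.01781/(4π·0.0548) = 0.02586 K/W
  R_aerogel blanket = (1/4.33 − 1/4.95)/(4πk) = 0.02893/(4π·0.0131) = 0.1757 K/W
ΣR = 1.969×10^-5 + 0.04205 + 0.02586 + 0.1757 = 0.2436 K/W
Q = ΔT/ΣR = (-155 °C − 20.5 °C)/0.2436 = -720 W
(Negative Q ⇒ heat flows inward; heat gain = 720 W.)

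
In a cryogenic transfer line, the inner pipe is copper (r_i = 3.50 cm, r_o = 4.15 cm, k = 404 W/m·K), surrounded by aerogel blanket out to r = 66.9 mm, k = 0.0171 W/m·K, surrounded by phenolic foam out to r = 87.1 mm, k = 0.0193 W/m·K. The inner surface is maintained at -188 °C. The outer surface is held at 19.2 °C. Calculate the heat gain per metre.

Q' = 31.3 W/m

Resistance network (inner→outer):
  R'_copper = ln(0.0415/0.0350)/(2πk) = 0.1703/(2π·404) = 6.711×10^-5 m·K/W
  R'_aerogel blanket = ln(0.0669/0.0415)/(2πk) = 0.4775/(2π·0.0171) = 4.444 m·K/W
  R'_phenolic foam = ln(0.0871/0.0669)/(2πk) = 0.2639/(2π·0.0193) = 2.176 m·K/W
ΣR = 6.711×10^-5 + 4.444 + 2.176 = 6.620 m·K/W
Q' = ΔT/ΣR = (-188 °C − 19.2 °C)/6.620 = -31.3 W/m
(Negative Q' ⇒ heat flows inward; heat gain = 31.3 W/m.)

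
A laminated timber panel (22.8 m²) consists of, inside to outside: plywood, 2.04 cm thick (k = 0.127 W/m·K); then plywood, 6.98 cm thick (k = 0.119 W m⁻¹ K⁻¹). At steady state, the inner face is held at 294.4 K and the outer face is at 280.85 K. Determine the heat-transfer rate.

Treat each layer as a resistance in series:
  R_plywood = L/(kA) = 0.0204/(0.127·22.8) = 0.007045 K/W
  R_plywood = L/(kA) = 0.0698/(0.119·22.8) = 0.02573 K/W
ΣR = 0.007045 + 0.02573 = 0.03277 K/W
Q = ΔT/ΣR = (294.4 K − 280.85 K)/0.03277 = 413 W

Q = 413 W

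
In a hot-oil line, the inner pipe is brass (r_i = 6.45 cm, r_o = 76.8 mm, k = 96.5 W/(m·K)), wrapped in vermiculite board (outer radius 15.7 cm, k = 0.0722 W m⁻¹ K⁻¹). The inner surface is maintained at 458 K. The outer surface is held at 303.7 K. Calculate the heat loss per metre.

Resistance network (inner→outer):
  R'_brass = ln(0.0768/0.0645)/(2πk) = 0.1745/(2π·96.5) = 2.879×10^-4 m·K/W
  R'_vermiculite board = ln(0.157/0.0768)/(2πk) = 0.7150/(2π·0.0722) = 1.576 m·K/W
ΣR = 2.879×10^-4 + 1.576 = 1.576 m·K/W
Q' = ΔT/ΣR = (458 K − 303.7 K)/1.576 = 97.9 W/m

Q' = 97.9 W/m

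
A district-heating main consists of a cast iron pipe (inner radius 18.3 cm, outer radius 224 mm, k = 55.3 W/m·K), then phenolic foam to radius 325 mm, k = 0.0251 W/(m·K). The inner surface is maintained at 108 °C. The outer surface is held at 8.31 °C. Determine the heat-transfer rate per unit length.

Q' = 42.2 W/m

Treat each layer as a resistance in series:
  R'_cast iron = ln(0.224/0.183)/(2πk) = 0.2022/(2π·55.3) = 5.818×10^-4 m·K/W
  R'_phenolic foam = ln(0.325/0.224)/(2πk) = 0.3722/(2π·0.0251) = 2.360 m·K/W
ΣR = 5.818×10^-4 + 2.360 = 2.361 m·K/W
Q' = ΔT/ΣR = (108 °C − 8.31 °C)/2.361 = 42.2 W/m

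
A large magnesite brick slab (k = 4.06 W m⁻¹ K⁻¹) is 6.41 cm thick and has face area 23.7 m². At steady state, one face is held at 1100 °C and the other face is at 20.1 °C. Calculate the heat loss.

Q = 1620 kW

Q = kA·ΔT/L = 4.06 × 23.7 × |1100 °C − 20.1 °C| / 0.0641 = 1.62×10^6 W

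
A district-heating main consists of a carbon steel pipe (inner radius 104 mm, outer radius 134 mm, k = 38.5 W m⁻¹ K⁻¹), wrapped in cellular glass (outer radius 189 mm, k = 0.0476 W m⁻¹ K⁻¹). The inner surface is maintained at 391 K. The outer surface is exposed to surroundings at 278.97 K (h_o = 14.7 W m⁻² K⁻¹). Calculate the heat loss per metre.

Series thermal resistances, inner to outer:
  R'_carbon steel = ln(0.134/0.104)/(2πk) = 0.2534/(2π·38.5) = 0.001048 m·K/W
  R'_cellular glass = ln(0.189/0.134)/(2πk) = 0.3439/(2π·0.0476) = 1.150 m·K/W
  R'_conv,out = 1/(2πr h) = 1/(2π·0.189·14.7) = 0.05729 m·K/W
ΣR = 0.001048 + 1.150 + 0.05729 = 1.208 m·K/W
Q' = ΔT/ΣR = (391 K − 278.97 K)/1.208 = 92.7 W/m

Q' = 92.7 W/m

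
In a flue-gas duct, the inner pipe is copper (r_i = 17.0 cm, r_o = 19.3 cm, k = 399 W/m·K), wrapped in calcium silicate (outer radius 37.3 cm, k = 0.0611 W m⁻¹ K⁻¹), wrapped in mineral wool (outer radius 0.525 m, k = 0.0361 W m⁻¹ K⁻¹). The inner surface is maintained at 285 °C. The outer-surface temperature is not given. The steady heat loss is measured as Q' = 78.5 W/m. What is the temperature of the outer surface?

Series resistances:
  R'_copper = ln(0.193/0.170)/(2πk) = 0.1269/(2π·399) = 5.062×10^-5 m·K/W
  R'_calcium silicate = ln(0.373/0.193)/(2πk) = 0.6589/(2π·0.0611) = 1.716 m·K/W
  R'_mineral wool = ln(0.525/0.373)/(2πk) = 0.3418/(2π·0.0361) = 1.507 m·K/W
ΣR = 3.223 m·K/W
ΔT = Q'·ΣR = 78.5 × 3.223 = 253.0 K
Heat flows outward, so T_out = T_in − ΔT = 285 − 253.0 = 32.0 °C

T_out = 32.0 °C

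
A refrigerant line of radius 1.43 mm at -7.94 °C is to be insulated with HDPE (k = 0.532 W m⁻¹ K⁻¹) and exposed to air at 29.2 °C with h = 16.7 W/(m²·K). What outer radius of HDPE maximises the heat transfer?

r_cr = 3.19 cm

For a cylinder, r_cr = k_ins/h = 0.532/16.7 = 0.0319 m = 3.19 cm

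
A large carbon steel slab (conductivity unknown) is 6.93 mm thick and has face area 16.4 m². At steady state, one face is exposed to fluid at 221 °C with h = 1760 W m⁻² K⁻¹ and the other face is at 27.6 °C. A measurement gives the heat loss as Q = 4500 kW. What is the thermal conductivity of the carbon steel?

k = 50.7 W/m·K

ΣR = ΔT/Q = |221 − 27.6|/4.50×10^6 = 4.298×10^-5 K/W
Known resistances:
  R_conv,in = 1/(hA) = 1/(1760·16.4) = 3.465×10^-5 K/W
R_carbon steel = ΣR − ΣR_known = 4.298×10^-5 − 3.465×10^-5 = 8.330×10^-6 K/W
L/(kA) = 8.330×10^-6 ⇒ k = 0.00693/(8.330×10^-6·16.4) = 50.7 W/m·K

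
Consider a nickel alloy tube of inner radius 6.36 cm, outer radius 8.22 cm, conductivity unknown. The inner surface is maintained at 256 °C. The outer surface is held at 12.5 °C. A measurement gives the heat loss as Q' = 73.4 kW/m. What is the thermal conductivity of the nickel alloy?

k = 12.3 W/m·K

ΣR = ΔT/Q' = |256 − 12.5|/73400 = 0.003317 m·K/W
ln(r₂/r₁)/(2πk) = 0.003317 ⇒ k = 0.2565/(2π·0.003317) = 12.3 W/m·K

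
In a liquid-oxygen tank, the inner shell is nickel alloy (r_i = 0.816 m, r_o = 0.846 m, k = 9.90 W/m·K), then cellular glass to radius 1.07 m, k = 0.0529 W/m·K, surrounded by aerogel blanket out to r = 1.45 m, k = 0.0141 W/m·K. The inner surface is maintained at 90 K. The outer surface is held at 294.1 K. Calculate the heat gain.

Q = 116 W

Series thermal resistances, inner to outer:
  R_nickel alloy = (1/0.816 − 1/0.846)/(4πk) = 0.04346/(4π·9.90) = 3.493×10^-4 K/W
  R_cellular glass = (1/0.846 − 1/1.07)/(4πk) = 0.2475/(4π·0.0529) = 0.3722 K/W
  R_aerogel blanket = (1/1.07 − 1/1.45)/(4πk) = 0.2449/(4π·0.0141) = 1.382 K/W
ΣR = 3.493×10^-4 + 0.3722 + 1.382 = 1.755 K/W
Q = ΔT/ΣR = (90 K − 294.1 K)/1.755 = -116 W
(Negative Q ⇒ heat flows inward; heat gain = 116 W.)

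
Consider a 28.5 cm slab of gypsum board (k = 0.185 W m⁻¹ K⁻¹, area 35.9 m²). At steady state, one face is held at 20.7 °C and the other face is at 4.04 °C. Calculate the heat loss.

Q = kA·ΔT/L = 0.185 × 35.9 × |20.7 °C − 4.04 °C| / 0.285 = 388 W

Q = 388 W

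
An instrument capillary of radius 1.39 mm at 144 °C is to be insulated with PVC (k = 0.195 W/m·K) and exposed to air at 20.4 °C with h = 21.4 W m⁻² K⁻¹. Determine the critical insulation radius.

r_cr = 0.911 cm

For a cylinder, r_cr = k_ins/h = 0.195/21.4 = 0.00911 m = 0.911 cm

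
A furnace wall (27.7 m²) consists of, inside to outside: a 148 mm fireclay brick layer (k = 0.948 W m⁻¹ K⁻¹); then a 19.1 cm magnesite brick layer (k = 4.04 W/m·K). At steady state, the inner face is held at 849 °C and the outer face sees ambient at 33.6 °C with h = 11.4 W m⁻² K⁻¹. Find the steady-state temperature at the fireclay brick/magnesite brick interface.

Treat each layer as a resistance in series:
  R_fireclay brick = L/(kA) = 0.148/(0.948·27.7) = 0.005636 K/W
  R_magnesite brick = L/(kA) = 0.191/(4.04·27.7) = 0.001707 K/W
  R_conv,out = 1/(hA) = 1/(11.4·27.7) = 0.003167 K/W
ΣR = 0.005636 + 0.001707 + 0.003167 = 0.01051 K/W
Q = ΔT/ΣR = (849 °C − 33.6 °C)/0.01051 = 77580 W
From the inner boundary to the fireclay brick/magnesite brick interface, ΣR_partial = 0.005636 K/W.
T_interface = T_in − Q·ΣR_partial = 849 °C − (77580)(0.005636) = 412 °C

T = 412 °C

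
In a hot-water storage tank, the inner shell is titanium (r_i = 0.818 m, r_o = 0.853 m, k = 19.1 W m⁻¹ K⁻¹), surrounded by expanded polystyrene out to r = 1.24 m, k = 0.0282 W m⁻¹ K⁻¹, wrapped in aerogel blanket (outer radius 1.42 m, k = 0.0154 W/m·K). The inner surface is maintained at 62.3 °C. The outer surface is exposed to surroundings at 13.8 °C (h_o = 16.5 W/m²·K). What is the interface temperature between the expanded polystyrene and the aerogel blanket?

T = 30.3 °C

Treat each layer as a resistance in series:
  R_titanium = (1/0.818 − 1/0.853)/(4πk) = 0.05016/(4π·19.1) = 2.090×10^-4 K/W
  R_expanded polystyrene = (1/0.853 − 1/1.24)/(4πk) = 0.3659/(4π·0.0282) = 1.032 K/W
  R_aerogel blanket = (1/1.24 − 1/1.42)/(4πk) = 0.1022/(4π·0.0154) = 0.5282 K/W
  R_conv,out = 1/(4πr²h) = 1/(4π·1.42²·16.5) = 0.002392 K/W
ΣR = 2.090×10^-4 + 1.032 + 0.5282 + 0.002392 = 1.563 K/W
Q = ΔT/ΣR = (62.3 °C − 13.8 °C)/1.563 = 31.03 W
From the inner boundary to the expanded polystyrene/aerogel blanket interface, ΣR_partial = 1.032 K/W.
T_interface = T_in − Q·ΣR_partial = 62.3 °C − (31.03)(1.032) = 30.3 °C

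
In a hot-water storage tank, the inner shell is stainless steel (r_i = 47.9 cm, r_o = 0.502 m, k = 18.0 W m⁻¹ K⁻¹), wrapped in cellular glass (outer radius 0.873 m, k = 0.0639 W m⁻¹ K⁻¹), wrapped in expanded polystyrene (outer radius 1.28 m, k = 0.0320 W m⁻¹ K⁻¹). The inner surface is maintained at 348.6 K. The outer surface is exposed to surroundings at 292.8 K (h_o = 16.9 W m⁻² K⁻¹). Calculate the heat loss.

Q = 28.4 W

Resistance network (inner→outer):
  R_stainless steel = (1/0.479 − 1/0.502)/(4πk) = 0.09565/(4π·18.0) = 4.229×10^-4 K/W
  R_cellular glass = (1/0.502 − 1/0.873)/(4πk) = 0.8466/(4π·0.0639) = 1.054 K/W
  R_expanded polystyrene = (1/0.873 − 1/1.28)/(4πk) = 0.3642/(4π·0.0320) = 0.9058 K/W
  R_conv,out = 1/(4πr²h) = 1/(4π·1.28²·16.9) = 0.002874 K/W
ΣR = 4.229×10^-4 + 1.054 + 0.9058 + 0.002874 = 1.963 K/W
Q = ΔT/ΣR = (348.6 K − 292.8 K)/1.963 = 28.4 W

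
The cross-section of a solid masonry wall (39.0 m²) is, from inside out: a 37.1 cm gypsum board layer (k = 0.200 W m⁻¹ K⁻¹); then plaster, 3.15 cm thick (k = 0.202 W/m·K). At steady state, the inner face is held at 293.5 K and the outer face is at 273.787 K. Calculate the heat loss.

Treat each layer as a resistance in series:
  R_gypsum board = L/(kA) = 0.371/(0.200·39.0) = 0.04756 K/W
  R_plaster = L/(kA) = 0.0315/(0.202·39.0) = 0.003998 K/W
ΣR = 0.04756 + 0.003998 = 0.05156 K/W
Q = ΔT/ΣR = (293.5 K − 273.787 K)/0.05156 = 382 W

Q = 382 W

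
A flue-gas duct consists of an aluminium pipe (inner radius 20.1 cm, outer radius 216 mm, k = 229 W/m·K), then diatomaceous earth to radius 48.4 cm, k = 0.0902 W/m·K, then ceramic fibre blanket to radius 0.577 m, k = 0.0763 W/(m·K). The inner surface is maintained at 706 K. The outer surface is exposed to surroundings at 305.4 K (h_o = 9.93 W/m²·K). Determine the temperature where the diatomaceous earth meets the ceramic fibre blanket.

T = 392 K

Series thermal resistances, inner to outer:
  R'_aluminium = ln(0.216/0.201)/(2πk) = 0.07197/(2π·229) = 5.002×10^-5 m·K/W
  R'_diatomaceous earth = ln(0.484/0.216)/(2πk) = 0.8068/(2π·0.0902) = 1.424 m·K/W
  R'_ceramic fibre blanket = ln(0.577/0.484)/(2πk) = 0.1758/(2π·0.0763) = 0.3666 m·K/W
  R'_conv,out = 1/(2πr h) = 1/(2π·0.577·9.93) = 0.02778 m·K/W
ΣR = 5.002×10^-5 + 1.424 + 0.3666 + 0.02778 = 1.818 m·K/W
Q' = ΔT/ΣR = (706 K − 305.4 K)/1.818 = 220.4 W/m
From the inner boundary to the diatomaceous earth/ceramic fibre blanket interface, ΣR_partial = 1.424 m·K/W.
T_interface = T_in − Q'·ΣR_partial = 706 K − (220.4)(1.424) = 392 K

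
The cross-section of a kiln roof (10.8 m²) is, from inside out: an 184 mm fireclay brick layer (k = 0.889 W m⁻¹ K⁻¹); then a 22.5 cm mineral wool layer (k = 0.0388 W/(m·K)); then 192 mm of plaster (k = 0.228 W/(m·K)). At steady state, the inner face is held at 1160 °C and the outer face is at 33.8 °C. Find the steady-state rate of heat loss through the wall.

Series thermal resistances, inner to outer:
  R_fireclay brick = L/(kA) = 0.184/(0.889·10.8) = 0.01916 K/W
  R_mineral wool = L/(kA) = 0.225/(0.0388·10.8) = 0.5369 K/W
  R_plaster = L/(kA) = 0.192/(0.228·10.8) = 0.07797 K/W
ΣR = 0.01916 + 0.5369 + 0.07797 = 0.6340 K/W
Q = ΔT/ΣR = (1160 °C − 33.8 °C)/0.6340 = 1780 W

Q = 1780 W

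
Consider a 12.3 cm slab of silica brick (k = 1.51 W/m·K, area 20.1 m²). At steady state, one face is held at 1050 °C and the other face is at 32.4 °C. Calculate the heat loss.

Q = kA·ΔT/L = 1.51 × 20.1 × |1050 °C − 32.4 °C| / 0.123 = 2.51×10^5 W

Q = 251 kW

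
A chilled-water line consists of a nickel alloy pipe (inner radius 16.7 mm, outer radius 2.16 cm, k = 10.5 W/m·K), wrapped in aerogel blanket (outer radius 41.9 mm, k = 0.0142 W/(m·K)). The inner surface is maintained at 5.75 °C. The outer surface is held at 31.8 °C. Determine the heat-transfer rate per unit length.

Treat each layer as a resistance in series:
  R'_nickel alloy = ln(0.0216/0.0167)/(2πk) = 0.2573/(2π·10.5) = 0.003900 m·K/W
  R'_aerogel blanket = ln(0.0419/0.0216)/(2πk) = 0.6626/(2π·0.0142) = 7.426 m·K/W
ΣR = 0.003900 + 7.426 = 7.430 m·K/W
Q' = ΔT/ΣR = (5.75 °C − 31.8 °C)/7.430 = -3.51 W/m
(Negative Q' ⇒ heat flows inward; heat gain = 3.51 W/m.)

Q' = 3.51 W/m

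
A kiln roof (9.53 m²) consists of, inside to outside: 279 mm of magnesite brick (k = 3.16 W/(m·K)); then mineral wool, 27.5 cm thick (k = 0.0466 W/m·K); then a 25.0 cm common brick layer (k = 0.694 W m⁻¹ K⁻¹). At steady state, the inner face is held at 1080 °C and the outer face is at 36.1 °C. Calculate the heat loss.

Q = 1570 W

Resistance network (inner→outer):
  R_magnesite brick = L/(kA) = 0.279/(3.16·9.53) = 0.009265 K/W
  R_mineral wool = L/(kA) = 0.275/(0.0466·9.53) = 0.6192 K/W
  R_common brick = L/(kA) = 0.250/(0.694·9.53) = 0.03780 K/W
ΣR = 0.009265 + 0.6192 + 0.03780 = 0.6663 K/W
Q = ΔT/ΣR = (1080 °C − 36.1 °C)/0.6663 = 1570 W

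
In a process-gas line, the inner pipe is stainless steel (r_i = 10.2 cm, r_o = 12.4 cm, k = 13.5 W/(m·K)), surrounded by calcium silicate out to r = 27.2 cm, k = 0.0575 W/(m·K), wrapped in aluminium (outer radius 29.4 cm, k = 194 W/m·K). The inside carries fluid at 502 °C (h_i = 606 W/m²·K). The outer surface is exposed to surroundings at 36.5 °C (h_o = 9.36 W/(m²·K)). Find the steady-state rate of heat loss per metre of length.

Series thermal resistances, inner to outer:
  R'_conv,in = 1/(2πr h) = 1/(2π·0.102·606) = 0.002575 m·K/W
  R'_stainless steel = ln(0.124/0.102)/(2πk) = 0.1953/(2π·13.5) = 0.002303 m·K/W
  R'_calcium silicate = ln(0.272/0.124)/(2πk) = 0.7855/(2π·0.0575) = 2.174 m·K/W
  R'_aluminium = ln(0.294/0.272)/(2πk) = 0.07778/(2π·194) = 6.381×10^-5 m·K/W
  R'_conv,out = 1/(2πr h) = 1/(2π·0.294·9.36) = 0.05784 m·K/W
ΣR = 0.002575 + 0.002303 + 2.174 + 6.381×10^-5 + 0.05784 = 2.237 m·K/W
Q' = ΔT/ΣR = (502 °C − 36.5 °C)/2.237 = 208 W/m

Q' = 208 W/m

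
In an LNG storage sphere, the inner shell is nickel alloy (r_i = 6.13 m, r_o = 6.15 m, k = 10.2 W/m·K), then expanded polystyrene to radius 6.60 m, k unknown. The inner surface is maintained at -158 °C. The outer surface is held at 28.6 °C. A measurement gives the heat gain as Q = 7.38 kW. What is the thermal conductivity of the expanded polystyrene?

ΣR = ΔT/Q = |-158 − 28.6|/7380 = 0.02528 K/W
Known resistances:
  R_nickel alloy = (1/6.13 − 1/6.15)/(4πk) = 5.305×10^-4/(4π·10.2) = 4.139×10^-6 K/W
R_expanded polystyrene = ΣR − ΣR_known = 0.02528 − 4.139×10^-6 = 0.02528 K/W
(1/r₁−1/r₂)/(4πk) = 0.02528 ⇒ k = 0.01109/(4π·0.02528) = 0.0349 W/m·K

k = 0.0349 W/m·K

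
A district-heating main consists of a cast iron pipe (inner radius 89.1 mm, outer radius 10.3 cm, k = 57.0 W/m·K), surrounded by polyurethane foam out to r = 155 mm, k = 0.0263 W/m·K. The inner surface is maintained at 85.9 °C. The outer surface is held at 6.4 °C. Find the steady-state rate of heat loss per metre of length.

Series thermal resistances, inner to outer:
  R'_cast iron = ln(0.103/0.0891)/(2πk) = 0.1450/(2π·57.0) = 4.048×10^-4 m·K/W
  R'_polyurethane foam = ln(0.155/0.103)/(2πk) = 0.4087/(2π·0.0263) = 2.473 m·K/W
ΣR = 4.048×10^-4 + 2.473 = 2.473 m·K/W
Q' = ΔT/ΣR = (85.9 °C − 6.4 °C)/2.473 = 32.1 W/m

Q' = 32.1 W/m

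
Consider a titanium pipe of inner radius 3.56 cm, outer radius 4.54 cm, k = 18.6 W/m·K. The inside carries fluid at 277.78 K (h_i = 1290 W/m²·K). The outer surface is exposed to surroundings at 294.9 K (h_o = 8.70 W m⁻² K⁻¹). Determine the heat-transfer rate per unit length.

Series thermal resistances, inner to outer:
  R'_conv,in = 1/(2πr h) = 1/(2π·0.0356·1290) = 0.003466 m·K/W
  R'_titanium = ln(0.0454/0.0356)/(2πk) = 0.2432/(2π·18.6) = 0.002081 m·K/W
  R'_conv,out = 1/(2πr h) = 1/(2π·0.0454·8.70) = 0.4029 m·K/W
ΣR = 0.003466 + 0.002081 + 0.4029 = 0.4084 m·K/W
Q' = ΔT/ΣR = (277.78 K − 294.9 K)/0.4084 = -41.9 W/m
(Negative Q' ⇒ heat flows inward; heat gain = 41.9 W/m.)

Q' = 41.9 W/m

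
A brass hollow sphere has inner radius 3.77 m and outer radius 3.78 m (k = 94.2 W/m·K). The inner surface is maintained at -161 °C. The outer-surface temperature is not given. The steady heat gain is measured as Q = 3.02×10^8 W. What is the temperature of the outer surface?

Series resistances:
  R_brass = (1/3.77 − 1/3.78)/(4πk) = 7.017×10^-4/(4π·94.2) = 5.928×10^-7 K/W
ΣR = 5.928×10^-7 K/W
ΔT = Q·ΣR = 3.02×10^8 × 5.928×10^-7 = 179.0 K
Heat flows inward, so T_out = T_in + ΔT = -161 + 179.0 = 18.0 °C

T_out = 18.0 °C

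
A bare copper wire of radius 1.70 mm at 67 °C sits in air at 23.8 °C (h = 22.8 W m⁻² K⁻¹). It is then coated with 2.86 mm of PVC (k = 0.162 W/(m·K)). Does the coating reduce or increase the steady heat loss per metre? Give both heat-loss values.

increases: 10.5 → 17.3 W/m

Critical radius for a cylinder: r_cr = k/h = 0.00711 m = 0.711 cm.
Outer radius after coating: r₂ = 0.00170 + 0.00286 = 0.00456 m.
Since r₁ < r_cr and r₂ ≤ r_cr, the coating moves toward the maximum at r_cr — heat loss rises.
Bare: R = 1/(2πr₁h) = 4.106 m·K/W; Q = 43.2/4.106 = 10.5 W/m.
Coated: R = R_cond + R_conv = 2.500 m·K/W; Q = 43.2/2.500 = 17.3 W/m.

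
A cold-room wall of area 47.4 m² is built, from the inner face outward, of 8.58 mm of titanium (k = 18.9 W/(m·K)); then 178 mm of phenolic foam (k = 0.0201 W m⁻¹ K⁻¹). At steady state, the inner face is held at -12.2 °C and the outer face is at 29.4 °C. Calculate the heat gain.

Resistance network (inner→outer):
  R_titanium = L/(kA) = 0.00858/(18.9·47.4) = 9.577×10^-6 K/W
  R_phenolic foam = L/(kA) = 0.178/(0.0201·47.4) = 0.1868 K/W
ΣR = 9.577×10^-6 + 0.1868 = 0.1868 K/W
Q = ΔT/ΣR = (-12.2 °C − 29.4 °C)/0.1868 = -223 W
(Negative Q ⇒ heat flows inward; heat gain = 223 W.)

Q = 223 W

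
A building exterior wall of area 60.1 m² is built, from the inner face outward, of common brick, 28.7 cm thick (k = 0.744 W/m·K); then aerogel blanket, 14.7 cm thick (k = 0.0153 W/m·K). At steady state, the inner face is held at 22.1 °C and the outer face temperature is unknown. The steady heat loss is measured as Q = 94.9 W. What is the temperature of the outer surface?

T_out = 6.32 °C

Series resistances:
  R_common brick = L/(kA) = 0.287/(0.744·60.1) = 0.006419 K/W
  R_aerogel blanket = L/(kA) = 0.147/(0.0153·60.1) = 0.1599 K/W
ΣR = 0.1663 K/W
ΔT = Q·ΣR = 94.9 × 0.1663 = 15.78 K
Heat flows outward, so T_out = T_in − ΔT = 22.1 − 15.78 = 6.32 °C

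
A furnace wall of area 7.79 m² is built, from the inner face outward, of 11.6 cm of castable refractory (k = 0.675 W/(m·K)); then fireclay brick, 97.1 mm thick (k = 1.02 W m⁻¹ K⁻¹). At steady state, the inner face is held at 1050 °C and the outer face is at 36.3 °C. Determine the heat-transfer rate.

Treat each layer as a resistance in series:
  R_castable refractory = L/(kA) = 0.116/(0.675·7.79) = 0.02206 K/W
  R_fireclay brick = L/(kA) = 0.0971/(1.02·7.79) = 0.01222 K/W
ΣR = 0.02206 + 0.01222 = 0.03428 K/W
Q = ΔT/ΣR = (1050 °C − 36.3 °C)/0.03428 = 29600 W

Q = 29600 W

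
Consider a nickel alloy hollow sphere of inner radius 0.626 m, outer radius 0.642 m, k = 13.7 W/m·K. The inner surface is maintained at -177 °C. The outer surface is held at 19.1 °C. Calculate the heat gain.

Q = 4πk·ΔT/(1/r₁ − 1/r₂) = 4π × 13.7 × 196.1 / (1/0.626 − 1/0.642) = 8.48×10^5 W

Q = 848 kW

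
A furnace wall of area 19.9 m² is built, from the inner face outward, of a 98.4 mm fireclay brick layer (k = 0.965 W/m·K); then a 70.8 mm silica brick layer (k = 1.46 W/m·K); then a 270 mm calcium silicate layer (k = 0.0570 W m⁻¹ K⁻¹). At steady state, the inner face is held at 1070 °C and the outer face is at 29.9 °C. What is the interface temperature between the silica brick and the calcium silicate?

T = 1038 °C

Treat each layer as a resistance in series:
  R_fireclay brick = L/(kA) = 0.0984/(0.965·19.9) = 0.005124 K/W
  R_silica brick = L/(kA) = 0.0708/(1.46·19.9) = 0.002437 K/W
  R_calcium silicate = L/(kA) = 0.270/(0.0570·19.9) = 0.2380 K/W
ΣR = 0.005124 + 0.002437 + 0.2380 = 0.2456 K/W
Q = ΔT/ΣR = (1070 °C − 29.9 °C)/0.2456 = 4235 W
From the inner boundary to the silica brick/calcium silicate interface, ΣR_partial = 0.007561 K/W.
T_interface = T_in − Q·ΣR_partial = 1070 °C − (4235)(0.007561) = 1038 °C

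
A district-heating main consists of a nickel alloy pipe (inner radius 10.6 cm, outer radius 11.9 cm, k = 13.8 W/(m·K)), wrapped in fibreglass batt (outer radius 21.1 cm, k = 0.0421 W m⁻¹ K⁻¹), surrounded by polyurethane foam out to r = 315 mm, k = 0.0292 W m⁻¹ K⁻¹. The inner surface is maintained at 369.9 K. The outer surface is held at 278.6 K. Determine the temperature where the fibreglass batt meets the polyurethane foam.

T = 324.4 K

Series thermal resistances, inner to outer:
  R'_nickel alloy = ln(0.119/0.106)/(2πk) = 0.1157/(2π·13.8) = 0.001334 m·K/W
  R'_fibreglass batt = ln(0.211/0.119)/(2πk) = 0.5727/(2π·0.0421) = 2.165 m·K/W
  R'_polyurethane foam = ln(0.315/0.211)/(2πk) = 0.4007/(2π·0.0292) = 2.184 m·K/W
ΣR = 0.001334 + 2.165 + 2.184 = 4.350 m·K/W
Q' = ΔT/ΣR = (369.9 K − 278.6 K)/4.350 = 20.99 W/m
From the inner boundary to the fibreglass batt/polyurethane foam interface, ΣR_partial = 2.166 m·K/W.
T_interface = T_in − Q'·ΣR_partial = 369.9 K − (20.99)(2.166) = 324.4 K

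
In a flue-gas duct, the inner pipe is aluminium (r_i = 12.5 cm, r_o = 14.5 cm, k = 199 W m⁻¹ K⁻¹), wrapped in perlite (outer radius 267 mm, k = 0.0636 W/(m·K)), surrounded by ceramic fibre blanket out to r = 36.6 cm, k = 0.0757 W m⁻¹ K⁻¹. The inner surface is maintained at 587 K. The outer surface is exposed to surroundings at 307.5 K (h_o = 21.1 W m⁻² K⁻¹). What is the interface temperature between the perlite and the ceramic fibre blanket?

Treat each layer as a resistance in series:
  R'_aluminium = ln(0.145/0.125)/(2πk) = 0.1484/(2π·199) = 1.187×10^-4 m·K/W
  R'_perlite = ln(0.267/0.145)/(2πk) = 0.6105/(2π·0.0636) = 1.528 m·K/W
  R'_ceramic fibre blanket = ln(0.366/0.267)/(2πk) = 0.3154/(2π·0.0757) = 0.6631 m·K/W
  R'_conv,out = 1/(2πr h) = 1/(2π·0.366·21.1) = 0.02061 m·K/W
ΣR = 1.187×10^-4 + 1.528 + 0.6631 + 0.02061 = 2.212 m·K/W
Q' = ΔT/ΣR = (587 K − 307.5 K)/2.212 = 126.4 W/m
From the inner boundary to the perlite/ceramic fibre blanket interface, ΣR_partial = 1.528 m·K/W.
T_interface = T_in − Q'·ΣR_partial = 587 K − (126.4)(1.528) = 394 K

T = 394 K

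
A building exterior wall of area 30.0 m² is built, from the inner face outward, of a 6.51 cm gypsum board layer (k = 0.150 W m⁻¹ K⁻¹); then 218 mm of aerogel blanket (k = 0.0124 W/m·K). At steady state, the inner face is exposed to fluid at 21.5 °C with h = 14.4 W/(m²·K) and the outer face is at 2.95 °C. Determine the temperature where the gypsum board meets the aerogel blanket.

Treat each layer as a resistance in series:
  R_conv,in = 1/(hA) = 1/(14.4·30.0) = 0.002315 K/W
  R_gypsum board = L/(kA) = 0.0651/(0.150·30.0) = 0.01447 K/W
  R_aerogel blanket = L/(kA) = 0.218/(0.0124·30.0) = 0.5860 K/W
ΣR = 0.002315 + 0.01447 + 0.5860 = 0.6028 K/W
Q = ΔT/ΣR = (21.5 °C − 2.95 °C)/0.6028 = 30.77 W
From the inner boundary to the gypsum board/aerogel blanket interface, ΣR_partial = 0.01679 K/W.
T_interface = T_in − Q·ΣR_partial = 21.5 °C − (30.77)(0.01679) = 21.0 °C

T = 21.0 °C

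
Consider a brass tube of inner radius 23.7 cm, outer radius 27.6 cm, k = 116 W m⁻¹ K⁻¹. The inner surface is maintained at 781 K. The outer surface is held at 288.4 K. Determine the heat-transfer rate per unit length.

Q' = 2πk·ΔT/ln(r₂/r₁) = 2π × 116 × 492.6 / ln(0.276/0.237) = 2.36×10^6 W/m

Q' = 2360 kW/m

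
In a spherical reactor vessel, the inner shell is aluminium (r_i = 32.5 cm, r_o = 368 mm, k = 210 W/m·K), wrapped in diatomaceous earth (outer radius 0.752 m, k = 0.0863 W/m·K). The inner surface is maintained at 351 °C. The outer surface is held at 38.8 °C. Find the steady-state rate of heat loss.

Resistance network (inner→outer):
  R_aluminium = (1/0.325 − 1/0.368)/(4πk) = 0.3595/(4π·210) = 1.362×10^-4 K/W
  R_diatomaceous earth = (1/0.368 − 1/0.752)/(4πk) = 1.388/(4π·0.0863) = 1.280 K/W
ΣR = 1.362×10^-4 + 1.280 = 1.280 K/W
Q = ΔT/ΣR = (351 °C − 38.8 °C)/1.280 = 244 W

Q = 244 W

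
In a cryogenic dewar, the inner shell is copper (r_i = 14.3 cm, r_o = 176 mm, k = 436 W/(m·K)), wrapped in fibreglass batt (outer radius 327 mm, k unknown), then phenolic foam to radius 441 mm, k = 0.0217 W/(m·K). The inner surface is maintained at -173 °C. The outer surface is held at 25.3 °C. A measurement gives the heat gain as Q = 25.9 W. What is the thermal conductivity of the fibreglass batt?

k = 0.0439 W/m·K

ΣR = ΔT/Q = |-173 − 25.3|/25.9 = 7.656 K/W
Known resistances:
  R_copper = (1/0.143 − 1/0.176)/(4πk) = 1.311/(4π·436) = 2.393×10^-4 K/W
  R_phenolic foam = (1/0.327 − 1/0.441)/(4πk) = 0.7905/(4π·0.0217) = 2.899 K/W
R_fibreglass batt = ΣR − ΣR_known = 7.656 − 2.899 = 4.757 K/W
(1/r₁−1/r₂)/(4πk) = 4.757 ⇒ k = 2.624/(4π·4.757) = 0.0439 W/m·K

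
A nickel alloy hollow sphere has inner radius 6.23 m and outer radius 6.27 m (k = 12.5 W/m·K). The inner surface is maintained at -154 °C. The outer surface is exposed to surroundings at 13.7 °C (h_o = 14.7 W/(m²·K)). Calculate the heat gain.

Resistance network (inner→outer):
  R_nickel alloy = (1/6.23 − 1/6.27)/(4πk) = 0.001024/(4π·12.5) = 6.519×10^-6 K/W
  R_conv,out = 1/(4πr²h) = 1/(4π·6.27²·14.7) = 1.377×10^-4 K/W
ΣR = 6.519×10^-6 + 1.377×10^-4 = 1.442×10^-4 K/W
Q = ΔT/ΣR = (-154 °C − 13.7 °C)/1.442×10^-4 = -1.16×10^6 W
(Negative Q ⇒ heat flows inward; heat gain = 1.16×10^6 W.)

Q = 1160 kW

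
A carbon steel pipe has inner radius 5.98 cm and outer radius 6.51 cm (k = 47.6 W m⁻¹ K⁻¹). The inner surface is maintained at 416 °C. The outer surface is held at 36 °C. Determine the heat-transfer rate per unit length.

Q' = 2πk·ΔT/ln(r₂/r₁) = 2π × 47.6 × 380 / ln(0.0651/0.0598) = 1.34×10^6 W/m

Q' = 1.34×10^6 W/m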